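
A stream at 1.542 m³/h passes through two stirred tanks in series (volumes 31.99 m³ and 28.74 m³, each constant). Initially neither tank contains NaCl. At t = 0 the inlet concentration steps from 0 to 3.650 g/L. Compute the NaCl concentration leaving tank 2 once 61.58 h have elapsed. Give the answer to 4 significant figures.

Species balance on tank i: dCᵢ/dt = (Cᵢ₋₁ − Cᵢ)/τᵢ with τᵢ = Vᵢ/Q.
τ₁ = 31.99/1.542 = 20.7458 h; τ₂ = 28.74/1.542 = 18.6381 h.
Tank 1: C₁ = C_in(1 − e^(−t/τ₁)). Tank 2 (τ₁ ≠ τ₂): C₂ = C_in[1 − (τ₁ e^(−t/τ₁) − τ₂ e^(−t/τ₂))/(τ₁ − τ₂)].
At t = 61.58: e^(−t/τ₁) = 0.0513899, e^(−t/τ₂) = 0.0367367.
C₂ = 3.650·[1 − (20.7458·0.0513899 − 18.6381·0.0367367)/(2.10765)] = 3.650·0.819031 = 2.98946 g/L.

2.989 g/L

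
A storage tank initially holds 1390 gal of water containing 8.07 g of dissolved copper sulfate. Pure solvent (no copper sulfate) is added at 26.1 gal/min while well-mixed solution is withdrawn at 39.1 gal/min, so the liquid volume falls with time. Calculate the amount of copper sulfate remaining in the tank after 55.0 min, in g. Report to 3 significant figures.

Total volume: dV/dt = Q_in − Q_out = -13.000 gal/min, so V(t) = 1390 − 13.000 t and V(55.0) = 675.00 gal.
No copper sulfate enters, so dm/dt = −Q_out · (m/V).
Separate: dm/m = −Q_out dt/V(t) ⇒ ln(m/m₀) = −(Q_out/(Q_in−Q_out)) ln(V/V₀).
m = m₀ (V₀/V)^(Q_out/(Q_in−Q_out)) = 8.07 × (1390/675.00)^(-3.0077) = 0.91902 g.

0.919 g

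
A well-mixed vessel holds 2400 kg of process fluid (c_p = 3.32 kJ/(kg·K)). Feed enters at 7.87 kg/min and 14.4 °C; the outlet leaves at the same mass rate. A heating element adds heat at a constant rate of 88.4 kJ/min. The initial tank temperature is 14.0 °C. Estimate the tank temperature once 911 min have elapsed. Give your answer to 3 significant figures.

M c_p dT/dt = ṁ c_p (T_in − T) + Q̇.
Rearrange: dT/dt = (T_ss − T)/τ with τ = M/ṁ = 304.96 min and T_ss = T_in + Q̇/(ṁ c_p) = 17.783 °C.
This is linear first-order; T(t) = T_ss + (T₀ − T_ss) e^(−t/τ).
T(911) = 17.783 + (-3.7833)·e^(−911/304.96) = 17.783 + (-3.7833)·0.050422 = 17.593 °C.

17.6 °C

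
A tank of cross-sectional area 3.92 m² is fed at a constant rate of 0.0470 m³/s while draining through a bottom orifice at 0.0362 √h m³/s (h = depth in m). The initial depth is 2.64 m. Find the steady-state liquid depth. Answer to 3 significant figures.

1.69 m

Level balance: A dh/dt = 0.0470 − 0.0362 √h. Setting dh/dt = 0:
Q_in = 0.0362 √h_ss ⇒ √h_ss = 0.0470/0.0362 = 1.2983.
h_ss = 1.2983² = 1.6857 m. (Since h₀ = 2.64 m > h_ss, the level will fall toward this value.)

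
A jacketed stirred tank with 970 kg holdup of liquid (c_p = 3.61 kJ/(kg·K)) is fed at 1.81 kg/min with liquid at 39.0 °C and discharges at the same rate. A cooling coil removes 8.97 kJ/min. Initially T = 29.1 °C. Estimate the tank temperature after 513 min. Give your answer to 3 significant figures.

M c_p dT/dt = ṁ c_p (T_in − T) − Q̇.
Rearrange: dT/dt = (T_ss − T)/τ with τ = M/ṁ = 535.91 min and T_ss = T_in − Q̇/(ṁ c_p) = 37.627 °C.
Integrating: T(t) = T_ss + (T₀ − T_ss) e^(−t/τ).
T(513) = 37.627 + (-8.5272)·e^(−513/535.91) = 37.627 + (-8.5272)·0.38395 = 34.353 °C.

34.4 °C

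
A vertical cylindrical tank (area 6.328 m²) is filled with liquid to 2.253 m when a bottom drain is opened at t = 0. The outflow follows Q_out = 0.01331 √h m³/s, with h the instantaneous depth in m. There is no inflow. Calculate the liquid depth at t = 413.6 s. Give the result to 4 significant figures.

1.136 m

A dh/dt = −Q_out = −0.01331 √h.
∫ h^(−1/2) dh = −(0.01331/A) ∫ dt, giving 2√h = 2√h₀ − (0.01331/A) t.
√h = √2.253 − 0.01331·413.6/(2·6.328) = 1.50100 − 0.434973 = 1.06603.
h = 1.06603² = 1.13641 m.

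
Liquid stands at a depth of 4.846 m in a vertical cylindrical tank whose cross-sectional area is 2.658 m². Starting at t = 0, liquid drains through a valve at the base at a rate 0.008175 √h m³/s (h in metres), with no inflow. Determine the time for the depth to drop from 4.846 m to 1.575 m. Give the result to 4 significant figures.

615.4 s

Accumulation of liquid (constant cross-section A): A dh/dt = −0.008175 √h.
Separate and integrate: 2(√h − √h₀) = −(0.008175/A) t.
t = 2A(√h₀ − √h)/0.008175 = 2·2.658·(√4.846 − √1.575)/0.008175
  = 5.31600 × (2.20136 − 1.25499) / 0.008175 = 615.403 s.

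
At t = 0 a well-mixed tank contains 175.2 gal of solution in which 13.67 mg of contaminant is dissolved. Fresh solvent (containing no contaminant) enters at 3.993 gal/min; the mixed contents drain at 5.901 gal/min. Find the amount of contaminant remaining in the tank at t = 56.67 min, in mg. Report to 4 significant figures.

0.7017 mg

Let m(t) be the amount of contaminant. Volume: V(t) = V₀ + (Q_in − Q_out) t = 175.2 − 1.90800 t; V(56.67) = 67.0736 gal.
Solute balance: dm/dt = 0 − Q_out C = −Q_out m/V(t).
Separate: dm/m = −Q_out dt/V(t) ⇒ ln(m/m₀) = −(Q_out/(Q_in−Q_out)) ln(V/V₀).
m = m₀ (V₀/V)^(Q_out/(Q_in−Q_out)) = 13.67 × (175.2/67.0736)^(-3.09277) = 0.701681 mg.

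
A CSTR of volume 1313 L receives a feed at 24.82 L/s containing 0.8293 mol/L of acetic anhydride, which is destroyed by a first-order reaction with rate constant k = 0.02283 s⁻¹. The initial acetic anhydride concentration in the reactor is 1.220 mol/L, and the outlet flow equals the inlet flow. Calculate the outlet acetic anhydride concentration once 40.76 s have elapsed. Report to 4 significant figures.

V dC/dt = Q(C_in − C) − k V C.
This is linear with rate a = Q/V + k = 0.0417333 s⁻¹.
C_ss = Q C_in/(Q + kV) = 0.375635 mol/L; C(t) = C_ss + (C₀ − C_ss) e^(−a t).
C(40.76) = 0.375635 + (0.844365)·e^(−0.0417333·40.76) = 0.375635 + (0.844365)·0.182492 = 0.529725 mol/L.

0.5297 mol/L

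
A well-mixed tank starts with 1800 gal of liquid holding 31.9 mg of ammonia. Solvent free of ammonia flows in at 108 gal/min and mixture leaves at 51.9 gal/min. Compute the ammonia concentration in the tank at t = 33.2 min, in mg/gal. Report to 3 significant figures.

0.00451 mg/gal

Let m(t) be the amount of ammonia. Volume: V(t) = V₀ + (Q_in − Q_out) t = 1800 + 56.100 t; V(33.2) = 3662.5 gal.
Species balance (pure solvent in): dm/dt = −Q_out · m/V(t).
Separate: dm/m = −Q_out dt/V(t) ⇒ ln(m/m₀) = −(Q_out/(Q_in−Q_out)) ln(V/V₀).
m = m₀ (V₀/V)^(Q_out/(Q_in−Q_out)) = 31.9 × (1800/3662.5)^(0.92513) = 16.534 mg.
C = m/V = 16.534/3662.5 = 0.0045144 mg/gal.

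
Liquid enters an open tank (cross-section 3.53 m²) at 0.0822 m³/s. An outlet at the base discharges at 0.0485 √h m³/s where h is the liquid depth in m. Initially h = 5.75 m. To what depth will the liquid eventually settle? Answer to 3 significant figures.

Unsteady balance on liquid volume: A dh/dt = Q_in − 0.0485 √h. At steady state dh/dt = 0:
Q_in = 0.0485 √h_ss ⇒ √h_ss = 0.0822/0.0485 = 1.6948.
h_ss = 1.6948² = 2.8725 m. (Since h₀ = 5.75 m > h_ss, the level will fall toward this value.)

2.87 m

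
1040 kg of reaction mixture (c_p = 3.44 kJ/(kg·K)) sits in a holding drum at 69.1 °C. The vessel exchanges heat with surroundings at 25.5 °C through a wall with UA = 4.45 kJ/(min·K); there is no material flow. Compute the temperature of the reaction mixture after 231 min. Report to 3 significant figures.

58.2 °C

Lumped-capacitance energy balance: M c_p dT/dt = UA(T_amb − T).
dT/dt = (T_ss − T)/τ with T_ss = T_amb = 25.500 °C, τ = M c_p/UA = 1040·3.44/4.45 = 803.96 min.
This is linear first-order; T(t) = T_ss + (T₀ − T_ss) e^(−t/τ).
T(231) = 25.500 + (43.600)·0.75026 = 58.212 °C.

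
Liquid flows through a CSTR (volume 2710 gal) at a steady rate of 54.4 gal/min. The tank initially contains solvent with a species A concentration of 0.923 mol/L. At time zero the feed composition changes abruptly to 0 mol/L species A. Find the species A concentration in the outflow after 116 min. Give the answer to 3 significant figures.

0.0899 mol/L

Accumulation = in − out for the solute gives V dC/dt = Q(C_in − C).
Time constant τ = V/Q = 2710/54.4 = 49.816 min.
Solution: C(t) = C_in + (C₀ − C_in) e^(−t/τ).
C(116) = 0 + (0.923 − 0)·e^(−116/49.816) = 0 + (0.92300)·0.097436 = 0.089933 mol/L.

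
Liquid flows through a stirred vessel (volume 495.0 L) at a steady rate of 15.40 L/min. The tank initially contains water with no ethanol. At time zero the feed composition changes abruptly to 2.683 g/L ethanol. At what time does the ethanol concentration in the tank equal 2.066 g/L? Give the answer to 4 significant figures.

Mass balance on the solute (V constant): V dC/dt = Q(C_in − C), so τ = V/Q = 32.1429 min.
C(t) = C_in + (C₀ − C_in) e^(−t/τ). Set C = 2.066 and solve for t:
e^(−t/τ) = (C − C_in)/(C₀ − C_in) = (2.066 − 2.683)/(0 − 2.683) = 0.229966
t = −τ ln(…) = 32.1429 × 1.46982 = 47.2443 min.

47.24 min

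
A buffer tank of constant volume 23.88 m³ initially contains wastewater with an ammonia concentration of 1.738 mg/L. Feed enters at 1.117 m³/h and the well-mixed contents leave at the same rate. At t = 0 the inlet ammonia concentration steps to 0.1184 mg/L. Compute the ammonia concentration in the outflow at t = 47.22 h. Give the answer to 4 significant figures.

Unsteady species balance (constant V, well mixed): V dC/dt = Q(C_in − C).
Rewrite as dC/dt + C/τ = C_in/τ, τ = V/Q = 21.3787 h.
Integrating: C(t) = C_in + (C₀ − C_in) e^(−t/τ).
C(47.22) = 0.1184 + (1.738 − 0.1184)·e^(−47.22/21.3787) = 0.1184 + (1.61960)·0.109839 = 0.296295 mg/L.

0.2963 mg/L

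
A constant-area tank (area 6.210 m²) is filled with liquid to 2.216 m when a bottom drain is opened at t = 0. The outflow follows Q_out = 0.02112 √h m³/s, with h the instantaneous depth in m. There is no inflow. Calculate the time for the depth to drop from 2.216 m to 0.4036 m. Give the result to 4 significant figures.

501.8 s

With no inflow, A dh/dt = −0.02112 √h.
∫ h^(−1/2) dh = −(0.02112/A) ∫ dt, giving 2√h = 2√h₀ − (0.02112/A) t.
t = 2A(√h₀ − √h)/0.02112 = 2·6.210·(√2.216 − √0.4036)/0.02112
  = 12.4200 × (1.48862 − 0.635295) / 0.02112 = 501.815 s.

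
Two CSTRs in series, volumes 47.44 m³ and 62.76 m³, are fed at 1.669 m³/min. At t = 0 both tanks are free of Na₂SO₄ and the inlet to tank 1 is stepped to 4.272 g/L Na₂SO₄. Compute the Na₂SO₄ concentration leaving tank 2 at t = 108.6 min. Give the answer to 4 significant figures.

3.587 g/L

Each tank obeys Vᵢ dCᵢ/dt = Q(Cᵢ₋₁ − Cᵢ), so τᵢ = Vᵢ/Q.
τ₁ = 47.44/1.669 = 28.4242 min; τ₂ = 62.76/1.669 = 37.6034 min.
Tank 1: C₁ = C_in(1 − e^(−t/τ₁)). Tank 2 (τ₁ ≠ τ₂): C₂ = C_in[1 − (τ₁ e^(−t/τ₁) − τ₂ e^(−t/τ₂))/(τ₁ − τ₂)].
At t = 108.6: e^(−t/τ₁) = 0.0219127, e^(−t/τ₂) = 0.0556852.
C₂ = 4.272·[1 − (28.4242·0.0219127 − 37.6034·0.0556852)/(-9.17915)] = 4.272·0.839735 = 3.58735 g/L.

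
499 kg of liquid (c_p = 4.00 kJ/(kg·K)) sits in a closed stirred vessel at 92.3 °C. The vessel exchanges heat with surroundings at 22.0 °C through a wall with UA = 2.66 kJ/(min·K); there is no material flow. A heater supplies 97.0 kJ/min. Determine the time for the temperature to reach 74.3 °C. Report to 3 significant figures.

Lumped-capacitance energy balance: M c_p dT/dt = UA(T_amb − T) + Q̇.
τ = M c_p/UA = 750.38 min; T_ss = T_amb + Q̇/UA = 22.0 + 97.0/2.66 = 58.466 °C.
T(t) = T_ss + (T₀ − T_ss)e^(−t/τ); set T = 74.3:
t = −τ ln[(T − T_ss)/(T₀ − T_ss)] = −750.38 · ln(0.46799) = 569.77 min.

570 min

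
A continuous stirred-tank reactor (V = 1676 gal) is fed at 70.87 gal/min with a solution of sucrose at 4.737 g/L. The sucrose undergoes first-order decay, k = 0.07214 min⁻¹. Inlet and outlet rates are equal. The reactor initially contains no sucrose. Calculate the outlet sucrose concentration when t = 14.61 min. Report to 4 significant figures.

V dC/dt = Q(C_in − C) − k V C.
This is linear with rate a = Q/V + k = 0.114425 min⁻¹.
C_ss = Q C_in/(Q + kV) = 1.75053 g/L; C(t) = C_ss + (C₀ − C_ss) e^(−a t).
C(14.61) = 1.75053 + (-1.75053)·e^(−0.114425·14.61) = 1.75053 + (-1.75053)·0.187918 = 1.42158 g/L.

1.422 g/L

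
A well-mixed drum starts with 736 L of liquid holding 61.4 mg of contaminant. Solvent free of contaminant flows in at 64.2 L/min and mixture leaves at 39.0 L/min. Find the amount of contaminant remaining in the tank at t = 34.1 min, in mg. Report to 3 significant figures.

18.5 mg

Let m(t) be the amount of contaminant. Volume: V(t) = V₀ + (Q_in − Q_out) t = 736 + 25.200 t; V(34.1) = 1595.3 L.
Species balance (pure solvent in): dm/dt = −Q_out · m/V(t).
dm/m = −Q_out dt/(V₀ + 25.200 t); integrating gives ln(m/m₀) = −(Q_out/(Q_in−Q_out)) ln(V/V₀).
m = m₀ (V₀/V)^(Q_out/(Q_in−Q_out)) = 61.4 × (736/1595.3)^(1.5476) = 18.544 mg.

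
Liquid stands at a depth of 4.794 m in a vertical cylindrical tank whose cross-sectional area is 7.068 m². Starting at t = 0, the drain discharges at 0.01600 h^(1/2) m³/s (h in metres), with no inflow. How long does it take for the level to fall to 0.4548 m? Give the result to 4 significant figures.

A dh/dt = −Q_out = −0.01600 √h.
This is separable: 2 d(√h)/dt = −0.01600/A, so √h = √h₀ − (0.01600/(2A)) t.
t = 2A(√h₀ − √h)/0.01600 = 2·7.068·(√4.794 − √0.4548)/0.01600
  = 14.1360 × (2.18952 − 0.674389) / 0.01600 = 1338.62 s.

1339 s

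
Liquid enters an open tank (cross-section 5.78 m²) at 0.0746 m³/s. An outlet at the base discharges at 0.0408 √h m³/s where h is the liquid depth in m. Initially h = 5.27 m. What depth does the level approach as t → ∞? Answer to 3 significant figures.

3.34 m

A dh/dt = Q_in − 0.0408 √h. Steady state requires inflow = outflow:
Q_in = 0.0408 √h_ss ⇒ √h_ss = 0.0746/0.0408 = 1.8284.
h_ss = 1.8284² = 3.3432 m. (Since h₀ = 5.27 m > h_ss, the level will fall toward this value.)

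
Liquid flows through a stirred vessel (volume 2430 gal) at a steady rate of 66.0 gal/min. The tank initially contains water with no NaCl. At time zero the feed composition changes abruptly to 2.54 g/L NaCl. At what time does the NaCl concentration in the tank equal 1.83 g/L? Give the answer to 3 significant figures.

Mass balance on the solute (V constant): V dC/dt = Q(C_in − C), so τ = V/Q = 36.818 min.
C(t) = C_in + (C₀ − C_in) e^(−t/τ). Set C = 1.83 and solve for t:
e^(−t/τ) = (C − C_in)/(C₀ − C_in) = (1.83 − 2.54)/(0 − 2.54) = 0.27953
t = −τ ln(…) = 36.818 × 1.2747 = 46.930 min.

46.9 min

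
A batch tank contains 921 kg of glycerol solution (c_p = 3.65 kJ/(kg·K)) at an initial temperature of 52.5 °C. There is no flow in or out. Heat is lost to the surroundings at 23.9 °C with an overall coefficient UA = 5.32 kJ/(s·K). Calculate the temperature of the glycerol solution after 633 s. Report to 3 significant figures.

34.4 °C

Lumped-capacitance energy balance: M c_p dT/dt = UA(T_amb − T).
dT/dt = (T_ss − T)/τ with T_ss = T_amb = 23.900 °C, τ = M c_p/UA = 921·3.65/5.32 = 631.89 s.
T approaches T_ss exponentially: T(t) = T_ss + (T₀ − T_ss) e^(−t/τ).
T(633) = 23.900 + (28.600)·0.36723 = 34.403 °C.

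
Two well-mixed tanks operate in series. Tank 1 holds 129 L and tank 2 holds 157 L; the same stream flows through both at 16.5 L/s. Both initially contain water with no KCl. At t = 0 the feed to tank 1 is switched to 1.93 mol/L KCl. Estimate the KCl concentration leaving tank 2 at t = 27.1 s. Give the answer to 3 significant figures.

1.58 mol/L

Species balance on tank i: dCᵢ/dt = (Cᵢ₋₁ − Cᵢ)/τᵢ with τᵢ = Vᵢ/Q.
τ₁ = 129/16.5 = 7.8182 s; τ₂ = 157/16.5 = 9.5152 s.
Tank 1: C₁ = C_in(1 − e^(−t/τ₁)). Tank 2 (τ₁ ≠ τ₂): C₂ = C_in[1 − (τ₁ e^(−t/τ₁) − τ₂ e^(−t/τ₂))/(τ₁ − τ₂)].
At t = 27.1: e^(−t/τ₁) = 0.031233, e^(−t/τ₂) = 0.057955.
C₂ = 1.93·[1 − (7.8182·0.031233 − 9.5152·0.057955)/(-1.6970)] = 1.93·0.81893 = 1.5805 mol/L.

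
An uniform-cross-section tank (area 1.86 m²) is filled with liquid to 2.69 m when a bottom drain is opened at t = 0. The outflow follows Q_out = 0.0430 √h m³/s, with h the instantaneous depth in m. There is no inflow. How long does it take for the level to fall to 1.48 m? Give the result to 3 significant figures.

36.6 s

A dh/dt = −Q_out = −0.0430 √h.
∫ h^(−1/2) dh = −(0.0430/A) ∫ dt, giving 2√h = 2√h₀ − (0.0430/A) t.
t = 2A(√h₀ − √h)/0.0430 = 2·1.86·(√2.69 − √1.48)/0.0430
  = 3.7200 × (1.6401 − 1.2166) / 0.0430 = 36.644 s.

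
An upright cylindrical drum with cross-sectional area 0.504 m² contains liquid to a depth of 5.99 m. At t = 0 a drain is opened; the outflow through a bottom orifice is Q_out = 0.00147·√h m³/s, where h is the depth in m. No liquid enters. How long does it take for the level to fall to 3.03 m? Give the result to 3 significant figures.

485 s

With no inflow, A dh/dt = −0.00147 √h.
This is separable: 2 d(√h)/dt = −0.00147/A, so √h = √h₀ − (0.00147/(2A)) t.
t = 2A(√h₀ − √h)/0.00147 = 2·0.504·(√5.99 − √3.03)/0.00147
  = 1.0080 × (2.4474 − 1.7407) / 0.00147 = 484.63 s.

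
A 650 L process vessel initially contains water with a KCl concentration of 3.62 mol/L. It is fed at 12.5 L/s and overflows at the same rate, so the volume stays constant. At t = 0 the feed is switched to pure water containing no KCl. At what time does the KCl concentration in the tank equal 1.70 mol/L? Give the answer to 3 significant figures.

Accumulation = in − out for the solute gives V dC/dt = Q(C_in − C), so τ = V/Q = 52.000 s.
C(t) = C_in + (C₀ − C_in) e^(−t/τ). Set C = 1.70 and solve for t:
e^(−t/τ) = (C − C_in)/(C₀ − C_in) = (1.70 − 0)/(3.62 − 0) = 0.46961
t = −τ ln(…) = 52.000 × 0.75585 = 39.304 s.

39.3 s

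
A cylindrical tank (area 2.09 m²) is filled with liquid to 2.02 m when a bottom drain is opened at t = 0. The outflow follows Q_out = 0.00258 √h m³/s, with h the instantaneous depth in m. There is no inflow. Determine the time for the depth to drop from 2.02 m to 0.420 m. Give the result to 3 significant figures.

A dh/dt = −Q_out = −0.00258 √h.
∫ h^(−1/2) dh = −(0.00258/A) ∫ dt, giving 2√h = 2√h₀ − (0.00258/A) t.
t = 2A(√h₀ − √h)/0.00258 = 2·2.09·(√2.02 − √0.420)/0.00258
  = 4.1800 × (1.4213 − 0.64807) / 0.00258 = 1252.7 s.

1250 s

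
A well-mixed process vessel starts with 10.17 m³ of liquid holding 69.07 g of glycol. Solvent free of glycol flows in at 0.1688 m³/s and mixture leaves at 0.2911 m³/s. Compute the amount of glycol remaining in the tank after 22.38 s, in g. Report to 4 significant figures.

32.75 g

Total volume: dV/dt = Q_in − Q_out = -0.122300 m³/s, so V(t) = 10.17 − 0.122300 t and V(22.38) = 7.43293 m³.
Solute balance: dm/dt = 0 − Q_out C = −Q_out m/V(t).
Separate: dm/m = −Q_out dt/V(t) ⇒ ln(m/m₀) = −(Q_out/(Q_in−Q_out)) ln(V/V₀).
m = m₀ (V₀/V)^(Q_out/(Q_in−Q_out)) = 69.07 × (10.17/7.43293)^(-2.38021) = 32.7489 g.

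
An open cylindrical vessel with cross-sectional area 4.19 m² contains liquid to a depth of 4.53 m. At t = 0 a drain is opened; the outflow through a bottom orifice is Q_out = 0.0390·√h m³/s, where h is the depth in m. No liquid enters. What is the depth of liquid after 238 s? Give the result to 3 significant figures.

Unsteady balance on liquid volume: A dh/dt = −0.0390 √h.
Separate and integrate: 2(√h − √h₀) = −(0.0390/A) t.
√h = √4.53 − 0.0390·238/(2·4.19) = 2.1284 − 1.1076 = 1.0207.
h = 1.0207² = 1.0419 m.

1.04 m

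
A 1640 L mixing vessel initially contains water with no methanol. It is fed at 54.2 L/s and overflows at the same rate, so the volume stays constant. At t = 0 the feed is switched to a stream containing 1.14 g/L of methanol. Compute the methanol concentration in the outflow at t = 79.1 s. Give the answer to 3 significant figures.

1.06 g/L

Mass balance on the solute (V constant): V dC/dt = Q(C_in − C).
Rewrite as dC/dt + C/τ = C_in/τ, τ = V/Q = 30.258 s.
This is linear first-order; C(t) = C_in + (C₀ − C_in) e^(−t/τ).
C(79.1) = 1.14 + (0 − 1.14)·e^(−79.1/30.258) = 1.14 + (-1.1400)·0.073229 = 1.0565 g/L.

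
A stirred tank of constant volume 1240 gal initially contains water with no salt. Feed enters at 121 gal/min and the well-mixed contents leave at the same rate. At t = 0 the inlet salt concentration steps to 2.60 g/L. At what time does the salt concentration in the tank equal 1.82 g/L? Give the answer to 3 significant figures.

12.3 min

Species balance on the tank: V dC/dt = Q(C_in − C), so τ = V/Q = 10.248 min.
C(t) = C_in + (C₀ − C_in) e^(−t/τ). Set C = 1.82 and solve for t:
e^(−t/τ) = (C − C_in)/(C₀ − C_in) = (1.82 − 2.60)/(0 − 2.60) = 0.30000
t = −τ ln(…) = 10.248 × 1.2040 = 12.338 min.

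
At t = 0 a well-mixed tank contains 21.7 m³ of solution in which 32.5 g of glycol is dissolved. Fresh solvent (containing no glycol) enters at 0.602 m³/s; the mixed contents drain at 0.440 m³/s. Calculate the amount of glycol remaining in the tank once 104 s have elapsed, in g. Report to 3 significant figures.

Total volume: dV/dt = Q_in − Q_out = 0.16200 m³/s, so V(t) = 21.7 + 0.16200 t and V(104) = 38.548 m³.
Solute balance: dm/dt = 0 − Q_out C = −Q_out m/V(t).
Separate: dm/m = −Q_out dt/V(t) ⇒ ln(m/m₀) = −(Q_out/(Q_in−Q_out)) ln(V/V₀).
m = m₀ (V₀/V)^(Q_out/(Q_in−Q_out)) = 32.5 × (21.7/38.548)^(2.7160) = 6.8252 g.

6.83 g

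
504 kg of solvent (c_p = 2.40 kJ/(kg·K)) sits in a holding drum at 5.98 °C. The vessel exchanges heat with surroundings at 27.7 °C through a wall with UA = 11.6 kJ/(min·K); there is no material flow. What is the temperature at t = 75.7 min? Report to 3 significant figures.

17.2 °C

Lumped-capacitance energy balance: M c_p dT/dt = UA(T_amb − T).
dT/dt = (T_ss − T)/τ with T_ss = T_amb = 27.700 °C, τ = M c_p/UA = 504·2.40/11.6 = 104.28 min.
Solution: T(t) = T_ss + (T₀ − T_ss) e^(−t/τ).
T(75.7) = 27.700 + (-21.720)·0.48386 = 17.191 °C.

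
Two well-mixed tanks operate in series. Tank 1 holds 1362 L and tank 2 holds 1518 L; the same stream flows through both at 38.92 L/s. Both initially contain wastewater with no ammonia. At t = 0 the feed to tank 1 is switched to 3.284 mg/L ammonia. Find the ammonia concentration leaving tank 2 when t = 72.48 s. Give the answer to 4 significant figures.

Time constants: τᵢ = Vᵢ/Q for each well-mixed tank.
τ₁ = 1362/38.92 = 34.9949 s; τ₂ = 1518/38.92 = 39.0031 s.
Solving the cascade with C₁(0)=C₂(0)=0 gives C₂(t) = C_in[1 − (τ₁ e^(−t/τ₁) − τ₂ e^(−t/τ₂))/(τ₁ − τ₂)].
At t = 72.48: e^(−t/τ₁) = 0.126039, e^(−t/τ₂) = 0.155935.
C₂ = 3.284·[1 − (34.9949·0.126039 − 39.0031·0.155935)/(-4.00822)] = 3.284·0.583051 = 1.91474 mg/L.

1.915 mg/L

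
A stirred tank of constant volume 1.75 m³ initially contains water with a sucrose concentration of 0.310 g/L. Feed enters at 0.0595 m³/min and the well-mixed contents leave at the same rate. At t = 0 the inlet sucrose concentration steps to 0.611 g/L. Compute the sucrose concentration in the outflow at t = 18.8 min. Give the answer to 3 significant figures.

Transient balance on the dissolved component: V dC/dt = Q(C_in − C).
So dC/dt = (C_in − C)/τ with τ = V/Q = 1.75/0.0595 = 29.412 min.
Integrating: C(t) = C_in + (C₀ − C_in) e^(−t/τ).
C(18.8) = 0.611 + (0.310 − 0.611)·e^(−18.8/29.412) = 0.611 + (-0.30100)·0.52771 = 0.45216 g/L.

0.452 g/L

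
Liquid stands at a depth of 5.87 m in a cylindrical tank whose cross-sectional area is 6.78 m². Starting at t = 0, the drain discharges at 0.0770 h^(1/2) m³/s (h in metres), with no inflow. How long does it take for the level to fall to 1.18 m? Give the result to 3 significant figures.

235 s

A dh/dt = −Q_out = −0.0770 √h.
∫ h^(−1/2) dh = −(0.0770/A) ∫ dt, giving 2√h = 2√h₀ − (0.0770/A) t.
t = 2A(√h₀ − √h)/0.0770 = 2·6.78·(√5.87 − √1.18)/0.0770
  = 13.560 × (2.4228 − 1.0863) / 0.0770 = 235.37 s.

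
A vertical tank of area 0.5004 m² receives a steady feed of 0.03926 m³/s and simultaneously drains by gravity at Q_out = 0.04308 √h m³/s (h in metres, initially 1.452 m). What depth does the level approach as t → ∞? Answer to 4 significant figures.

0.8305 m

A dh/dt = Q_in − 0.04308 √h. Steady state requires inflow = outflow:
Q_in = 0.04308 √h_ss ⇒ √h_ss = 0.03926/0.04308 = 0.911328.
h_ss = 0.911328² = 0.830518 m. (Since h₀ = 1.452 m > h_ss, the level will fall toward this value.)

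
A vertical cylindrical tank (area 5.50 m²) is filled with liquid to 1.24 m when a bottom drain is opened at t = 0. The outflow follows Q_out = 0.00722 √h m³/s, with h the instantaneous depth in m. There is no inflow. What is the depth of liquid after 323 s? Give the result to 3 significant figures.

0.813 m

A dh/dt = −Q_out = −0.00722 √h.
∫ h^(−1/2) dh = −(0.00722/A) ∫ dt, giving 2√h = 2√h₀ − (0.00722/A) t.
√h = √1.24 − 0.00722·323/(2·5.50) = 1.1136 − 0.21201 = 0.90155.
h = 0.90155² = 0.81279 m.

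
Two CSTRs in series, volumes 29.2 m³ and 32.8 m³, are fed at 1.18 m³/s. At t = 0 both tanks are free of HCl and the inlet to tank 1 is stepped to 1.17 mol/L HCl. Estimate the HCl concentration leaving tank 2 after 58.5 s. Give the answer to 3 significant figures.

Species balance on tank i: dCᵢ/dt = (Cᵢ₋₁ − Cᵢ)/τᵢ with τᵢ = Vᵢ/Q.
τ₁ = 29.2/1.18 = 24.746 s; τ₂ = 32.8/1.18 = 27.797 s.
Tank 1: C₁ = C_in(1 − e^(−t/τ₁)). Tank 2 (τ₁ ≠ τ₂): C₂ = C_in[1 − (τ₁ e^(−t/τ₁) − τ₂ e^(−t/τ₂))/(τ₁ − τ₂)].
At t = 58.5: e^(−t/τ₁) = 0.094039, e^(−t/τ₂) = 0.12190.
C₂ = 1.17·[1 − (24.746·0.094039 − 27.797·0.12190)/(-3.0508)] = 1.17·0.65214 = 0.76300 mol/L.

0.763 mol/L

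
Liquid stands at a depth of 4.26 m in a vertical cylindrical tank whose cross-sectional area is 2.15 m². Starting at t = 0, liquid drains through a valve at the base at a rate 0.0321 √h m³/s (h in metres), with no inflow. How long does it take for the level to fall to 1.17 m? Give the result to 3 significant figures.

132 s

With no inflow, A dh/dt = −0.0321 √h.
This is separable: 2 d(√h)/dt = −0.0321/A, so √h = √h₀ − (0.0321/(2A)) t.
t = 2A(√h₀ − √h)/0.0321 = 2·2.15·(√4.26 − √1.17)/0.0321
  = 4.3000 × (2.0640 − 1.0817) / 0.0321 = 131.59 s.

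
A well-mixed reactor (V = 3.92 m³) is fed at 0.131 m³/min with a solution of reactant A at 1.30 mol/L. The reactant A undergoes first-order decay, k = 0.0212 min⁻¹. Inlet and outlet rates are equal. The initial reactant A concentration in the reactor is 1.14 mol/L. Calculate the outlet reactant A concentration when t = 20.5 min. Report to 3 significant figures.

0.908 mol/L

Accumulation = in − out − consumed: V dC/dt = Q C_in − Q C − k V C.
dC/dt = (Q/V) C_in − (Q/V + k) C; effective rate a = Q/V + k = 0.033418 + 0.0212 = 0.054618 min⁻¹.
C_ss = Q C_in/(Q + kV) = 0.79541 mol/L; C(t) = C_ss + (C₀ − C_ss) e^(−a t).
C(20.5) = 0.79541 + (0.34459)·e^(−0.054618·20.5) = 0.79541 + (0.34459)·0.32639 = 0.90788 mol/L.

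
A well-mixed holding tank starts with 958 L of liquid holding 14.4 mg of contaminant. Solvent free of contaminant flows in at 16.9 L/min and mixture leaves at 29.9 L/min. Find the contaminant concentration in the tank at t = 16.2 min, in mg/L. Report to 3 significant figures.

Total volume: dV/dt = Q_in − Q_out = -13.000 L/min, so V(t) = 958 − 13.000 t and V(16.2) = 747.40 L.
Solute balance: dm/dt = 0 − Q_out C = −Q_out m/V(t).
Separate: dm/m = −Q_out dt/V(t) ⇒ ln(m/m₀) = −(Q_out/(Q_in−Q_out)) ln(V/V₀).
m = m₀ (V₀/V)^(Q_out/(Q_in−Q_out)) = 14.4 × (958/747.40)^(-2.3000) = 8.1357 mg.
C = m/V = 8.1357/747.40 = 0.010885 mg/L.

0.0109 mg/L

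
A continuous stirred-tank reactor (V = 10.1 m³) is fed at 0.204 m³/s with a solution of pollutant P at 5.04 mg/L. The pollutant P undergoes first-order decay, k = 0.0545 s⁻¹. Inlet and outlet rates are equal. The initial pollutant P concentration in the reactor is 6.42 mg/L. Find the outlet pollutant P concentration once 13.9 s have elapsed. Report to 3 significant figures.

3.15 mg/L

V dC/dt = Q(C_in − C) − k V C.
dC/dt = (Q/V) C_in − (Q/V + k) C; effective rate a = Q/V + k = 0.020198 + 0.0545 = 0.074698 s⁻¹.
C_ss = Q C_in/(Q + kV) = 1.3628 mg/L; C(t) = C_ss + (C₀ − C_ss) e^(−a t).
C(13.9) = 1.3628 + (5.0572)·e^(−0.074698·13.9) = 1.3628 + (5.0572)·0.35406 = 3.1533 mg/L.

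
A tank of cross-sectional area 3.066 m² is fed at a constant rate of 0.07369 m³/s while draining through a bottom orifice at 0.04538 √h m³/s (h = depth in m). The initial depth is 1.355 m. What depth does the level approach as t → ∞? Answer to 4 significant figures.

Accumulation of liquid (constant cross-section A): A dh/dt = Q_in − 0.04538 √h. At steady state dh/dt = 0:
Q_in = 0.04538 √h_ss ⇒ √h_ss = 0.07369/0.04538 = 1.62384.
h_ss = 1.62384² = 2.63687 m. (Since h₀ = 1.355 m < h_ss, the level will rise toward this value.)

2.637 m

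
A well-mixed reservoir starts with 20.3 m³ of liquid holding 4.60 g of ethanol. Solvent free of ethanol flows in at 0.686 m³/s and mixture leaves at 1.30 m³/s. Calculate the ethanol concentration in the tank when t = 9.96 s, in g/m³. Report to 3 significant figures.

0.152 g/m³

Total volume: dV/dt = Q_in − Q_out = -0.61400 m³/s, so V(t) = 20.3 − 0.61400 t and V(9.96) = 14.185 m³.
Species balance (pure solvent in): dm/dt = −Q_out · m/V(t).
Separate: dm/m = −Q_out dt/V(t) ⇒ ln(m/m₀) = −(Q_out/(Q_in−Q_out)) ln(V/V₀).
m = m₀ (V₀/V)^(Q_out/(Q_in−Q_out)) = 4.60 × (20.3/14.185)^(-2.1173) = 2.1535 g.
C = m/V = 2.1535/14.185 = 0.15182 g/m³.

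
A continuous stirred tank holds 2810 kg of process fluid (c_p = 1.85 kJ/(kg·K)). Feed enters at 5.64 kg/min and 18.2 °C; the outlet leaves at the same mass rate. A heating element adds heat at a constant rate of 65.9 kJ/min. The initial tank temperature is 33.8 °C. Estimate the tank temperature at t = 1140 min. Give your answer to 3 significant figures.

Energy balance: M c_p dT/dt = ṁ c_p (T_in − T) + 65.9.
τ = M/ṁ = 498.23 min; T_ss = T_in + Q̇/(ṁ c_p) = 18.2 + 65.9/(5.64·1.85) = 24.516 °C.
This is linear first-order; T(t) = T_ss + (T₀ − T_ss) e^(−t/τ).
T(1140) = 24.516 + (9.2841)·e^(−1140/498.23) = 24.516 + (9.2841)·0.10146 = 25.458 °C.

25.5 °C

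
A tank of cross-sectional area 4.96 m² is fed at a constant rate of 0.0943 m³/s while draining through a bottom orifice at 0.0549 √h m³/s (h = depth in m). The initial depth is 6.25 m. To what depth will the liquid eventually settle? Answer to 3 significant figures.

Level balance: A dh/dt = 0.0943 − 0.0549 √h. Setting dh/dt = 0:
Q_in = 0.0549 √h_ss ⇒ √h_ss = 0.0943/0.0549 = 1.7177.
h_ss = 1.7177² = 2.9504 m. (Since h₀ = 6.25 m > h_ss, the level will fall toward this value.)

2.95 m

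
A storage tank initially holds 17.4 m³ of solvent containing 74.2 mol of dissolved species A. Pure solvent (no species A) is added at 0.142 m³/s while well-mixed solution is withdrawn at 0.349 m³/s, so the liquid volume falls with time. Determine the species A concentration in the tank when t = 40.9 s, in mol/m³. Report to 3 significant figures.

2.70 mol/m³

Let m(t) be the amount of species A. Volume: V(t) = V₀ + (Q_in − Q_out) t = 17.4 − 0.20700 t; V(40.9) = 8.9337 m³.
Solute balance: dm/dt = 0 − Q_out C = −Q_out m/V(t).
Separate: dm/m = −Q_out dt/V(t) ⇒ ln(m/m₀) = −(Q_out/(Q_in−Q_out)) ln(V/V₀).
m = m₀ (V₀/V)^(Q_out/(Q_in−Q_out)) = 74.2 × (17.4/8.9337)^(-1.6860) = 24.115 mol.
C = m/V = 24.115/8.9337 = 2.6993 mol/m³.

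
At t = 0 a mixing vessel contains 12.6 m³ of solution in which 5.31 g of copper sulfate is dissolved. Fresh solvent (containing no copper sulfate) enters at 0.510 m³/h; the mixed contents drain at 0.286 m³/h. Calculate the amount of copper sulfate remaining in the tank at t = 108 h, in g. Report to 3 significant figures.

Let m(t) be the amount of copper sulfate. Volume: V(t) = V₀ + (Q_in − Q_out) t = 12.6 + 0.22400 t; V(108) = 36.792 m³.
Solute balance: dm/dt = 0 − Q_out C = −Q_out m/V(t).
dm/m = −Q_out dt/(V₀ + 0.22400 t); integrating gives ln(m/m₀) = −(Q_out/(Q_in−Q_out)) ln(V/V₀).
m = m₀ (V₀/V)^(Q_out/(Q_in−Q_out)) = 5.31 × (12.6/36.792)^(1.2768) = 1.3518 g.

1.35 g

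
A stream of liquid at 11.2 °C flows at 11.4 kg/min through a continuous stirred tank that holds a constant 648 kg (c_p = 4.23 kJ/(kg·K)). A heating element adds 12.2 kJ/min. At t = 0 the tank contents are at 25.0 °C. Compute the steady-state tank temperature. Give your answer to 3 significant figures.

Heat balance on the well-mixed liquid: M c_p dT/dt = ṁ c_p (T_in − T) + 12.2.
At steady state dT/dt = 0 ⇒ T_ss = T_in + Q̇/(ṁ c_p) = 11.2 + 12.2/(11.4·4.23) = 11.453 °C.

11.5 °C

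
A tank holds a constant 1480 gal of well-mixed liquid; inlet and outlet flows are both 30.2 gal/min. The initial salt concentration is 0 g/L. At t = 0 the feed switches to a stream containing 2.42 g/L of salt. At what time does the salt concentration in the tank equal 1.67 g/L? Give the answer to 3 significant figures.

Transient balance on the dissolved component: V dC/dt = Q(C_in − C), so τ = V/Q = 49.007 min.
C(t) = C_in + (C₀ − C_in) e^(−t/τ). Set C = 1.67 and solve for t:
e^(−t/τ) = (C − C_in)/(C₀ − C_in) = (1.67 − 2.42)/(0 − 2.42) = 0.30992
t = −τ ln(…) = 49.007 × 1.1714 = 57.409 min.

57.4 min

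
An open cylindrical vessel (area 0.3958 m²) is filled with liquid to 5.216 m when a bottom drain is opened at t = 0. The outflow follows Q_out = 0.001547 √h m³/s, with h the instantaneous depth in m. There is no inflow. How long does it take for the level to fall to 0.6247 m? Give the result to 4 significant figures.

With no inflow, A dh/dt = −0.001547 √h.
Separate and integrate: 2(√h − √h₀) = −(0.001547/A) t.
t = 2A(√h₀ − √h)/0.001547 = 2·0.3958·(√5.216 − √0.6247)/0.001547
  = 0.791600 × (2.28386 − 0.790380) / 0.001547 = 764.212 s.

764.2 s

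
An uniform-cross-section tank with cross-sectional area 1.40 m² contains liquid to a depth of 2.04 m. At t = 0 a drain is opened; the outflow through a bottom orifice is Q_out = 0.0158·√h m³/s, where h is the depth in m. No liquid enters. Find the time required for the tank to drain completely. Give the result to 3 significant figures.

253 s

A dh/dt = −Q_out = −0.0158 √h.
This is separable: 2 d(√h)/dt = −0.0158/A, so √h = √h₀ − (0.0158/(2A)) t.
Set h = 0: 2√h₀ = (0.0158/A) t_empty ⇒ t_empty = 2A√h₀/0.0158.
t_empty = 2·1.40·√2.04/0.0158 = 2.8000·1.4283/0.0158 = 253.11 s.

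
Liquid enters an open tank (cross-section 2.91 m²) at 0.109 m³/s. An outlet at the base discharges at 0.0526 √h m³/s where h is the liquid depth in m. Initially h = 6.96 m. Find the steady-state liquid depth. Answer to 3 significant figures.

4.29 m

Level balance: A dh/dt = 0.109 − 0.0526 √h. Setting dh/dt = 0:
Q_in = 0.0526 √h_ss ⇒ √h_ss = 0.109/0.0526 = 2.0722.
h_ss = 2.0722² = 4.2942 m. (Since h₀ = 6.96 m > h_ss, the level will fall toward this value.)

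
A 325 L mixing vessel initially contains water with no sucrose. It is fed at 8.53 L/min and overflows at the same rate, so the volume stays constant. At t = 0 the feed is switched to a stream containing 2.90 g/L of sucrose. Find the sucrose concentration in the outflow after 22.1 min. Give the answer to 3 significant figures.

Species balance on the tank: V dC/dt = Q(C_in − C).
Time constant τ = V/Q = 325/8.53 = 38.101 min.
Integrating: C(t) = C_in + (C₀ − C_in) e^(−t/τ).
C(22.1) = 2.90 + (0 − 2.90)·e^(−22.1/38.101) = 2.90 + (-2.9000)·0.55988 = 1.2764 g/L.

1.28 g/L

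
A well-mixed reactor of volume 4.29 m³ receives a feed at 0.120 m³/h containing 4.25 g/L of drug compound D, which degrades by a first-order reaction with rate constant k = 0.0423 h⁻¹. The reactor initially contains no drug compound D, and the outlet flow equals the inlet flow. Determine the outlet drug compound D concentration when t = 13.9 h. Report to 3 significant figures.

1.05 g/L

Accumulation = in − out − consumed: V dC/dt = Q C_in − Q C − k V C.
dC/dt = (Q/V) C_in − (Q/V + k) C; effective rate a = Q/V + k = 0.027972 + 0.0423 = 0.070272 h⁻¹.
C_ss = Q C_in/(Q + kV) = 1.6917 g/L; C(t) = C_ss + (C₀ − C_ss) e^(−a t).
C(13.9) = 1.6917 + (-1.6917)·e^(−0.070272·13.9) = 1.6917 + (-1.6917)·0.37652 = 1.0548 g/L.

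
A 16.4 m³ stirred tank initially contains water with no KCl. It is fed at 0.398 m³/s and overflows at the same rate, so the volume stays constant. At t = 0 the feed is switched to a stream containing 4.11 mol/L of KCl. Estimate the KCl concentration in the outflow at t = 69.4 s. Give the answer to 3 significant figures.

Species balance on the tank: V dC/dt = Q(C_in − C).
So dC/dt = (C_in − C)/τ with τ = V/Q = 16.4/0.398 = 41.206 s.
Integrating: C(t) = C_in + (C₀ − C_in) e^(−t/τ).
C(69.4) = 4.11 + (0 − 4.11)·e^(−69.4/41.206) = 4.11 + (-4.1100)·0.18559 = 3.3472 mol/L.

3.35 mol/L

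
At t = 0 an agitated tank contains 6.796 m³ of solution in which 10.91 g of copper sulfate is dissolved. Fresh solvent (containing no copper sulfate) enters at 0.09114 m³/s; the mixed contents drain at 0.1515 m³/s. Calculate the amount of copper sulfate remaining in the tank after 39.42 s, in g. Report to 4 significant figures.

3.699 g

Total volume: dV/dt = Q_in − Q_out = -0.0603600 m³/s, so V(t) = 6.796 − 0.0603600 t and V(39.42) = 4.41661 m³.
Solute balance: dm/dt = 0 − Q_out C = −Q_out m/V(t).
Separate: dm/m = −Q_out dt/V(t) ⇒ ln(m/m₀) = −(Q_out/(Q_in−Q_out)) ln(V/V₀).
m = m₀ (V₀/V)^(Q_out/(Q_in−Q_out)) = 10.91 × (6.796/4.41661)^(-2.50994) = 3.69873 g.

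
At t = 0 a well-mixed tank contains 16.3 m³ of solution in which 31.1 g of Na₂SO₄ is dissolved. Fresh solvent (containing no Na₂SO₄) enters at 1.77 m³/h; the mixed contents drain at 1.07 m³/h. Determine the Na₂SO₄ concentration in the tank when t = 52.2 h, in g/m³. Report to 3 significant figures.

Total volume: dV/dt = Q_in − Q_out = 0.70000 m³/h, so V(t) = 16.3 + 0.70000 t and V(52.2) = 52.840 m³.
No Na₂SO₄ enters, so dm/dt = −Q_out · (m/V).
dm/m = −Q_out dt/(V₀ + 0.70000 t); integrating gives ln(m/m₀) = −(Q_out/(Q_in−Q_out)) ln(V/V₀).
m = m₀ (V₀/V)^(Q_out/(Q_in−Q_out)) = 31.1 × (16.3/52.840)^(1.5286) = 5.1523 g.
C = m/V = 5.1523/52.840 = 0.097508 g/m³.

0.0975 g/m³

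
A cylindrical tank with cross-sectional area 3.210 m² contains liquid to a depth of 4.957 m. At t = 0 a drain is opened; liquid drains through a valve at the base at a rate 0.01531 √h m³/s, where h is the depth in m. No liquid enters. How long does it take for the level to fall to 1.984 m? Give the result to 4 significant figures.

343.0 s

A dh/dt = −Q_out = −0.01531 √h.
Separate and integrate: 2(√h − √h₀) = −(0.01531/A) t.
t = 2A(√h₀ − √h)/0.01531 = 2·3.210·(√4.957 − √1.984)/0.01531
  = 6.42000 × (2.22643 − 1.40855) / 0.01531 = 342.968 s.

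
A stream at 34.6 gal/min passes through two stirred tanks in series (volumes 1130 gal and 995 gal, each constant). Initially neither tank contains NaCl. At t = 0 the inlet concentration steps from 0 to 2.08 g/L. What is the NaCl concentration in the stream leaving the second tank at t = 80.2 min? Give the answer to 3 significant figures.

1.53 g/L

Each tank obeys Vᵢ dCᵢ/dt = Q(Cᵢ₋₁ − Cᵢ), so τᵢ = Vᵢ/Q.
τ₁ = 1130/34.6 = 32.659 min; τ₂ = 995/34.6 = 28.757 min.
Tank 1: C₁ = C_in(1 − e^(−t/τ₁)). Tank 2 (τ₁ ≠ τ₂): C₂ = C_in[1 − (τ₁ e^(−t/τ₁) − τ₂ e^(−t/τ₂))/(τ₁ − τ₂)].
At t = 80.2: e^(−t/τ₁) = 0.085805, e^(−t/τ₂) = 0.061491.
C₂ = 2.08·[1 − (32.659·0.085805 − 28.757·0.061491)/(3.9017)] = 2.08·0.73499 = 1.5288 g/L.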